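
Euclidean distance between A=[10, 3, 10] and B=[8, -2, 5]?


d = √((10-8)² + (3+ 2)² + (10-5)²)
  = √(4 + 25 + 25)
  = √54 = 7.3485

7.3485


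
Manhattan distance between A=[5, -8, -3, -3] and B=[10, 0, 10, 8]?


d = |5-10| + |-8-0| + |-3-10| + |-3-8|
  = 5 + 8 + 13 + 11
  = 37

37


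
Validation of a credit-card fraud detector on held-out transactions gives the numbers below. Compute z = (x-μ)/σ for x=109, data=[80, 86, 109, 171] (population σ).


μ = 111.5, σ = 36.0174
z = (109 - 111.5)/36.0174 = -0.0694

-0.0694


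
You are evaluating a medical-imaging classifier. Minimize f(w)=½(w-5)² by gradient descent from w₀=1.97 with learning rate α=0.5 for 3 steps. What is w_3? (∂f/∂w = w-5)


step 1: grad = 1.97-5 = -3.03; w = 1.97 - 0.5·(-3.03) = 3.485
step 2: grad = 3.485-5 = -1.515; w = 3.485 - 0.5·(-1.515) = 4.2425
step 3: grad = 4.2425-5 = -0.7575; w = 4.2425 - 0.5·(-0.7575) = 4.62125

4.62125


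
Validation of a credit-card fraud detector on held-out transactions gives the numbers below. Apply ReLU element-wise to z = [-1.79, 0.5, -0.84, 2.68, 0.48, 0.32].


ReLU(-1.79) = max(0, -1.79) = 0.0
ReLU(0.5) = max(0, 0.5) = 0.5
ReLU(-0.84) = max(0, -0.84) = 0.0
ReLU(2.68) = max(0, 2.68) = 2.68
ReLU(0.48) = max(0, 0.48) = 0.48
ReLU(0.32) = max(0, 0.32) = 0.32
result = [0.0, 0.5, 0.0, 2.68, 0.48, 0.32]

[0.0, 0.5, 0.0, 2.68, 0.48, 0.32]


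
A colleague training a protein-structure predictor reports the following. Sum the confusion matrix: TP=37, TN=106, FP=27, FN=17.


Total = TP + TN + FP + FN
= 37 + 106 + 27 + 17
= 187
(Predicted positive: 64, predicted negative: 123)

187


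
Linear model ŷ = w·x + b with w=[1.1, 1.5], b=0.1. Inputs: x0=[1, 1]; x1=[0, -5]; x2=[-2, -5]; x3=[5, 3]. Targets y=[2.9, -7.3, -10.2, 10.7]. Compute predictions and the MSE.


ŷ0 = (1.1)·(1) + (1.5)·(1) + 0.1 = 2.7
ŷ1 = (1.1)·(0) + (1.5)·(-5) + 0.1 = -7.4
ŷ2 = (1.1)·(-2) + (1.5)·(-5) + 0.1 = -9.6
ŷ3 = (1.1)·(5) + (1.5)·(3) + 0.1 = 10.1
errors² = [0.04, 0.01, 0.36, 0.36]
MSE = 0.7700/4 = 0.1925

0.1925


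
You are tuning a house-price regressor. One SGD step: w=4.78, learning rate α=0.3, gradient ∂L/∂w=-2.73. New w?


w_new = w - α·∇
= 4.78 - 0.3·-2.73
= 4.78 + 0.819
= 5.599

5.599


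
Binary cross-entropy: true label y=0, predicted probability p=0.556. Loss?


BCE = -[y·ln(p) + (1-y)·ln(1-p)]
= -0 - 1·ln(1-0.556)
= -ln(0.444) = 0.8119

0.8119


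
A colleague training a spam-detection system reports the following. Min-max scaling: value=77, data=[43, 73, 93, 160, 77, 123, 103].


min=43, max=160
(77-43)/(160-43) = 34/117 = 0.2906

0.2906


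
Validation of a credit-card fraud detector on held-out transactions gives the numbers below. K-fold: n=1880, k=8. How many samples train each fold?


Fold size = 1880/8 = 235
Training per fold = 1880 - 235 = 1645

1645


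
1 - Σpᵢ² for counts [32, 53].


Probabilities: [32/85, 53/85] ≈ [0.3765, 0.6235]
Σpᵢ² = (1024 + 2809)/85² = 3833/7225
Gini = 1 - Σpᵢ² = 1 - 3833/7225 = 0.4695

0.4695


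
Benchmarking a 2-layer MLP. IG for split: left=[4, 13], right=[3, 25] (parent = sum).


Parent = [7, 38], H_parent = 0.6236
H_left = 0.7871 (n=17), H_right = 0.4912 (n=28)
H_children = (17/45)·0.7871 + (28/45)·0.4912 = 0.603
IG = 0.6236 - 0.603 = 0.0206

0.0206


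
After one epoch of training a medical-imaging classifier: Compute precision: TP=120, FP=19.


Precision = TP/(TP+FP)
= 120/(120+19)
= 120/139 = 86.33%

86.33%


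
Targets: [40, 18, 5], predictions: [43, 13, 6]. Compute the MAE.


Absolute errors: |40-43|=3, |18-13|=5, |5-6|=1
Sum = 9
MAE = 9/3 = 3

3


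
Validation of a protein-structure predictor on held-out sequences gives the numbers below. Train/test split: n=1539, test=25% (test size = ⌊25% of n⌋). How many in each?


Test = ⌊1539·25/100⌋ = 384
Train = 1539 - 384 = 1155

Train: 1155, Test: 384


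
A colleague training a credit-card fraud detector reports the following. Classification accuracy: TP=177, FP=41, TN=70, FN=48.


Accuracy = (TP+TN)/(TP+TN+FP+FN)
= (177+70)/(336)
= 247/336 = 73.51%

73.51%


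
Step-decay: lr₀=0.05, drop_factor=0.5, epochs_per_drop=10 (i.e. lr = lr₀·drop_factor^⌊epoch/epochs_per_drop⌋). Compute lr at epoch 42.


n_drops = ⌊42/10⌋ = 4
lr = 0.05·0.5^4 = 0.05·0.0625 = 0.003125

0.003125


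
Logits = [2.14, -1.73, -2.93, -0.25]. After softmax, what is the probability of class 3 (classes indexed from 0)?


Exponentials: e^2.14=8.4994, e^-1.73=0.1773, e^-2.93=0.0534, e^-0.25=0.7788
Sum = 9.5089
Softmax = [0.8938, 0.0186, 0.0056, 0.0819]
p[3] = 0.7788/9.5089 = 0.0819

0.0819


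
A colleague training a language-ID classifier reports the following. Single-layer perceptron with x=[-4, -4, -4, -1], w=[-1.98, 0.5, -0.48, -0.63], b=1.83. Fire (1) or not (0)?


z = (-4)·(-1.98) + (-4)·(0.5) + (-4)·(-0.48) + (-1)·(-0.63) + 1.83
  = 10.3
step(z) = 1 (z≥0)

1


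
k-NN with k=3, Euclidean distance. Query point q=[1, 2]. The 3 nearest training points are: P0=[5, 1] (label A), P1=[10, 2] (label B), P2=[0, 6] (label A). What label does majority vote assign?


d(q,P0) = 4.1231  (label A)
d(q,P1) = 9.0  (label B)
d(q,P2) = 4.1231  (label A)
Votes: A=2, B=1
Majority → A

A


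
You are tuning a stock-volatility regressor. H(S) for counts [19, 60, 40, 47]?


Probabilities: [19/166, 60/166, 40/166, 47/166] ≈ [0.1145, 0.3614, 0.241, 0.2831]
H = -((19/166)·log₂(19/166) + (60/166)·log₂(60/166) + (40/166)·log₂(40/166) + (47/166)·log₂(47/166))
  = 1.8987 bits

1.8987 bits


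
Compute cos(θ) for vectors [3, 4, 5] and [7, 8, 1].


A·B = 3·7 + 4·8 + 5·1 = 58
‖A‖ = √50 = 7.0711, ‖B‖ = √114 = 10.6771
cos = 58/(√50·√114) = 58/√5700 = 0.7682

0.7682


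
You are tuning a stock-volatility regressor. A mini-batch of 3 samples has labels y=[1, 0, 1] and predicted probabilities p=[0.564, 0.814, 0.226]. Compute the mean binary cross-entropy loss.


L[0] = -ln(0.564) = 0.5727
L[1] = -ln(1-0.814) = -ln(0.186) = 1.682
L[2] = -ln(0.226) = 1.4872
mean = (0.5727 + 1.682 + 1.4872)/3 = 1.2473

1.2473


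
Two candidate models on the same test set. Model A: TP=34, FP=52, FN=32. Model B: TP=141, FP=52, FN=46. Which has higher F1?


Model A: P=34/86=0.3953, R=34/66=0.5152, F1=2PR/(P+R)=2TP/(2TP+FP+FN)=68/152=0.4474
Model B: P=141/193=0.7306, R=141/187=0.754, F1=2PR/(P+R)=2TP/(2TP+FP+FN)=282/380=0.7421
0.4474 < 0.7421 → Model B

Model B


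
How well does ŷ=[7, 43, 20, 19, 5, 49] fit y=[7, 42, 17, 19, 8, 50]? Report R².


ȳ = 23.8333
SS_res = Σ(y-ŷ)² = 20
SS_tot = Σ(y-ȳ)² = 1618.83
R² = 1 - SS_res/SS_tot = 1 - 0.0124 = 0.9876

0.9876


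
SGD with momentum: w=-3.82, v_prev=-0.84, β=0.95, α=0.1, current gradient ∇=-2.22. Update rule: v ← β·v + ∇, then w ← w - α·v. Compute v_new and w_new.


v_new = 0.95·-0.84 - 2.22 = -0.798 - 2.22 = -3.018
w_new = -3.82 - 0.1·-3.018 = -3.82 + 0.3018 = -3.5182

v_new=-3.018, w_new=-3.5182


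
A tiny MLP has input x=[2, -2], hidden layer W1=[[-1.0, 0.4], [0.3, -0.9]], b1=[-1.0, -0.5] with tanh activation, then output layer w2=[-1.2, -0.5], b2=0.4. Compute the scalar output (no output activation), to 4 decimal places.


z1[0] = (-1.0)·(2) + (0.4)·(-2) - 1.0 = -3.8
z1[1] = (0.3)·(2) + (-0.9)·(-2) - 0.5 = 1.9
h = tanh(z1) = [-0.999, 0.9562]
output = (-1.2)·(-0.999) + (-0.5)·(0.9562) + 0.4 = 1.1207

1.1207


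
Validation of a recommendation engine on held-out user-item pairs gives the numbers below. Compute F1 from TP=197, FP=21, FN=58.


Precision = 197/218 = 0.9037
Recall = 197/255 = 0.7725
F1 = 2·P·R/(P+R) = 2·TP/(2·TP+FP+FN) = 394/(394+21+58) = 394/473 = 0.833

0.833


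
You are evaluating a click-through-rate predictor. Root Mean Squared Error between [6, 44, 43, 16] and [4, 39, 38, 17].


MSE = 55/4 = 13.75
RMSE = √(55/4) = 3.7081

3.7081


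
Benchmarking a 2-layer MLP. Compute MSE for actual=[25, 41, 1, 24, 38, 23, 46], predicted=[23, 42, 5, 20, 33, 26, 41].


Squared errors: (25-23)²=4, (41-42)²=1, (1-5)²=16, (24-20)²=16, (38-33)²=25, (23-26)²=9, (46-41)²=25
Sum = 96
MSE = 96/7 = 96/7

96/7


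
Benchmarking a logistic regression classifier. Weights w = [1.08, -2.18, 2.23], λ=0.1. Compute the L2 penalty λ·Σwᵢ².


‖w‖₂² = (1.08)² + (-2.18)² + (2.23)²
     = 1.1664 + 4.7524 + 4.9729
     = 10.8917
λ·‖w‖₂² = 0.1·10.8917 = 1.08917

1.08917


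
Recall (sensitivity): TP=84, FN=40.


Recall = TP/(TP+FN)
= 84/(84+40)
= 84/124 = 67.74%

67.74%


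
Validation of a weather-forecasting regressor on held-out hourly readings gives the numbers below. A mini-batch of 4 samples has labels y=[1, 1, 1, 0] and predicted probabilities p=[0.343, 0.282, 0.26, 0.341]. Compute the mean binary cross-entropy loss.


L[0] = -ln(0.343) = 1.07
L[1] = -ln(0.282) = 1.2658
L[2] = -ln(0.26) = 1.3471
L[3] = -ln(1-0.341) = -ln(0.659) = 0.417
mean = (1.07 + 1.2658 + 1.3471 + 0.417)/4 = 1.025

1.025


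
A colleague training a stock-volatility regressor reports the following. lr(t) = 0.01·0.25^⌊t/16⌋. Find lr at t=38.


n_drops = ⌊38/16⌋ = 2
lr = 0.01·0.25^2 = 0.01·0.0625 = 0.000625

0.000625


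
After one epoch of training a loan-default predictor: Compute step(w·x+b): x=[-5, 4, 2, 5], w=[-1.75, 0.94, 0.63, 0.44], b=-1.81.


z = (-5)·(-1.75) + (4)·(0.94) + (2)·(0.63) + (5)·(0.44) - 1.81
  = 14.16
step(z) = 1 (z≥0)

1


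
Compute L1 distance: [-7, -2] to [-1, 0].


d = |-7+ 1| + |-2-0|
  = 6 + 2
  = 8

8


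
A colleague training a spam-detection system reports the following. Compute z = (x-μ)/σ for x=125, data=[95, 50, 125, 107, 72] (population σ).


μ = 89.8, σ = 26.3165
z = (125 - 89.8)/26.3165 = 1.3376

1.3376


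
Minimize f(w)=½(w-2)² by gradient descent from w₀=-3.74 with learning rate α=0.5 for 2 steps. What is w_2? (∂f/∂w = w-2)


step 1: grad = -3.74-2 = -5.74; w = -3.74 - 0.5·(-5.74) = -0.87
step 2: grad = -0.87-2 = -2.87; w = -0.87 - 0.5·(-2.87) = 0.565

0.565


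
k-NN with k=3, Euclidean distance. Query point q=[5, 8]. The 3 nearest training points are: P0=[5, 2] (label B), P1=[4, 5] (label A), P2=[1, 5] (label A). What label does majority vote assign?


d(q,P0) = 6.0  (label B)
d(q,P1) = 3.1623  (label A)
d(q,P2) = 5.0  (label A)
Votes: A=2, B=1
Majority → A

A


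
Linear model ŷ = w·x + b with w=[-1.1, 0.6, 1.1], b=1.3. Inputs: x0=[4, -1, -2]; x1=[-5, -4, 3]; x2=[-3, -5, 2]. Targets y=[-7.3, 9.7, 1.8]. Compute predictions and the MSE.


ŷ0 = (-1.1)·(4) + (0.6)·(-1) + (1.1)·(-2) + 1.3 = -5.9
ŷ1 = (-1.1)·(-5) + (0.6)·(-4) + (1.1)·(3) + 1.3 = 7.7
ŷ2 = (-1.1)·(-3) + (0.6)·(-5) + (1.1)·(2) + 1.3 = 3.8
errors² = [1.96, 4.0, 4.0]
MSE = 9.9600/3 = 3.32

3.32


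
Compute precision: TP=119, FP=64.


Precision = TP/(TP+FP)
= 119/(119+64)
= 119/183 = 65.03%

65.03%


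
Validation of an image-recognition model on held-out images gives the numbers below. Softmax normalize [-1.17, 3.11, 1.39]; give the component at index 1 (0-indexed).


Exponentials: e^-1.17=0.3104, e^3.11=22.421, e^1.39=4.0149
Sum = 26.7463
Softmax = [0.0116, 0.8383, 0.1501]
p[1] = 22.421/26.7463 = 0.8383

0.8383


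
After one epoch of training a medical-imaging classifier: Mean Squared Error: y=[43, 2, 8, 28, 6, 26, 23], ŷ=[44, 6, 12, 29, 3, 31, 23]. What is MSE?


Squared errors: (43-44)²=1, (2-6)²=16, (8-12)²=16, (28-29)²=1, (6-3)²=9, (26-31)²=25, (23-23)²=0
Sum = 68
MSE = 68/7 = 68/7

68/7


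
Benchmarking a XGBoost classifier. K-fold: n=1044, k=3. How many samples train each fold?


Fold size = 1044/3 = 348
Training per fold = 1044 - 348 = 696

696


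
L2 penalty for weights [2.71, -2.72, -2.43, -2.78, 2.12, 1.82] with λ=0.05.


‖w‖₂² = (2.71)² + (-2.72)² + (-2.43)² + (-2.78)² + (2.12)² + (1.82)²
     = 7.3441 + 7.3984 + 5.9049 + 7.7284 + 4.4944 + 3.3124
     = 36.1826
λ·‖w‖₂² = 0.05·36.1826 = 1.80913

1.80913


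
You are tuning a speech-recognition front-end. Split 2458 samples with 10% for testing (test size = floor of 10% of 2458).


Test = ⌊2458·10/100⌋ = 245
Train = 2458 - 245 = 2213

Train: 2213, Test: 245


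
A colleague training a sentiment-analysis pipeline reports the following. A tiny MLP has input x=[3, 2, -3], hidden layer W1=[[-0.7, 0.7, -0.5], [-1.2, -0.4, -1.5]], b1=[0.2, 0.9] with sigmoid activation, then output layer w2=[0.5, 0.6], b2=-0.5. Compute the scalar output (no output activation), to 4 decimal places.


z1[0] = (-0.7)·(3) + (0.7)·(2) + (-0.5)·(-3) + 0.2 = 1.0
z1[1] = (-1.2)·(3) + (-0.4)·(2) + (-1.5)·(-3) + 0.9 = 1.0
h = sigmoid(z1) = [0.7311, 0.7311]
output = (0.5)·(0.7311) + (0.6)·(0.7311) - 0.5 = 0.3042

0.3042


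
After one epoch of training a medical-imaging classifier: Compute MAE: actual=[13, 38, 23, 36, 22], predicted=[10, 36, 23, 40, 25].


Absolute errors: |13-10|=3, |38-36|=2, |23-23|=0, |36-40|=4, |22-25|=3
Sum = 12
MAE = 12/5 = 12/5

12/5


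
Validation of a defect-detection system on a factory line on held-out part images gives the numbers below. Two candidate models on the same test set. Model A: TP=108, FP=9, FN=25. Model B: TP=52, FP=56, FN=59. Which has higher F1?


Model A: P=108/117=0.9231, R=108/133=0.812, F1=2PR/(P+R)=2TP/(2TP+FP+FN)=216/250=0.864
Model B: P=52/108=0.4815, R=52/111=0.4685, F1=2PR/(P+R)=2TP/(2TP+FP+FN)=104/219=0.4749
0.864 > 0.4749 → Model A

Model A


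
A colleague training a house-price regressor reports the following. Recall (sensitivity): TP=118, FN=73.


Recall = TP/(TP+FN)
= 118/(118+73)
= 118/191 = 61.78%

61.78%


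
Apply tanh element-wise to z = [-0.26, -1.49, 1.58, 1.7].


tanh(-0.26) = -0.2543
tanh(-1.49) = -0.9033
tanh(1.58) = 0.9186
tanh(1.7) = 0.9354
result = [-0.2543, -0.9033, 0.9186, 0.9354]

[-0.2543, -0.9033, 0.9186, 0.9354]


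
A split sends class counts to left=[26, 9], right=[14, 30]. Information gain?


Parent = [40, 39], H_parent = 0.9999
H_left = 0.8224 (n=35), H_right = 0.9024 (n=44)
H_children = (35/79)·0.8224 + (44/79)·0.9024 = 0.867
IG = 0.9999 - 0.867 = 0.1329

0.1329


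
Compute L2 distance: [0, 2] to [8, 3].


d = √((0-8)² + (2-3)²)
  = √(64 + 1)
  = √65 = 8.0623

8.0623


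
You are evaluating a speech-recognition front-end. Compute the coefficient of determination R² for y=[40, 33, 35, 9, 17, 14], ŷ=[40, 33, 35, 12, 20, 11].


ȳ = 24.6667
SS_res = Σ(y-ŷ)² = 27
SS_tot = Σ(y-ȳ)² = 829.33
R² = 1 - SS_res/SS_tot = 1 - 0.0326 = 0.9674

0.9674


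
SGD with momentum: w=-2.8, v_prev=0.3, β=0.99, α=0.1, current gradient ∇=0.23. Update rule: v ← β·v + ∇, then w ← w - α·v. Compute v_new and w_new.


v_new = 0.99·0.3 + 0.23 = 0.297 + 0.23 = 0.527
w_new = -2.8 - 0.1·0.527 = -2.8 - 0.0527 = -2.8527

v_new=0.527, w_new=-2.8527


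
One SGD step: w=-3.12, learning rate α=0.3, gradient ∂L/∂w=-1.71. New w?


w_new = w - α·∇
= -3.12 - 0.3·-1.71
= -3.12 + 0.513
= -2.607

-2.607


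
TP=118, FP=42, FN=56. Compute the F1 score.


Precision = 118/160 = 0.7375
Recall = 118/174 = 0.6782
F1 = 2·P·R/(P+R) = 2·TP/(2·TP+FP+FN) = 236/(236+42+56) = 236/334 = 0.7066

0.7066


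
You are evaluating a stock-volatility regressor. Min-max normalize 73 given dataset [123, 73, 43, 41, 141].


min=41, max=141
(73-41)/(141-41) = 32/100 = 0.32

0.32


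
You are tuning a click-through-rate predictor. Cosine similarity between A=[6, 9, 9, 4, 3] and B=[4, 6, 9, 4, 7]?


A·B = 6·4 + 9·6 + 9·9 + 4·4 + 3·7 = 196
‖A‖ = √223 = 14.9332, ‖B‖ = √198 = 14.0712
cos = 196/(√223·√198) = 196/√44154 = 0.9328

0.9328


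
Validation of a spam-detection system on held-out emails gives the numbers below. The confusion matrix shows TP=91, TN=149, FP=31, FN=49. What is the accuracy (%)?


Accuracy = (TP+TN)/(TP+TN+FP+FN)
= (91+149)/(320)
= 240/320 = 75.0%

75.0%


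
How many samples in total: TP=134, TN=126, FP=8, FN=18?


Total = TP + TN + FP + FN
= 134 + 126 + 8 + 18
= 286
(Predicted positive: 142, predicted negative: 144)

286


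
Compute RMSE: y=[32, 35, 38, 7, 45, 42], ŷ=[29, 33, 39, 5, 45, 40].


MSE = 22/6 = 3.6667
RMSE = √(22/6) = 1.9149

1.9149


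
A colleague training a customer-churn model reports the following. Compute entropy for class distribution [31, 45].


Probabilities: [31/76, 45/76] ≈ [0.4079, 0.5921]
H = -((31/76)·log₂(31/76) + (45/76)·log₂(45/76))
  = 0.9754 bits

0.9754 bits


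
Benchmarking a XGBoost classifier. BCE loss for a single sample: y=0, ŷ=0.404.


BCE = -[y·ln(p) + (1-y)·ln(1-p)]
= -0 - 1·ln(1-0.404)
= -ln(0.596) = 0.5175

0.5175


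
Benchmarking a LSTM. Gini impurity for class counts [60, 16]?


Probabilities: [60/76, 16/76] ≈ [0.7895, 0.2105]
Σpᵢ² = (3600 + 256)/76² = 3856/5776
Gini = 1 - Σpᵢ² = 1 - 3856/5776 = 0.3324

0.3324


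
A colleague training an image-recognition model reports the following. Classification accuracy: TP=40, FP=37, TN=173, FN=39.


Accuracy = (TP+TN)/(TP+TN+FP+FN)
= (40+173)/(289)
= 213/289 = 73.7%

73.7%


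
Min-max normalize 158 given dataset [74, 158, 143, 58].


min=58, max=158
(158-58)/(158-58) = 100/100 = 1.0

1.0


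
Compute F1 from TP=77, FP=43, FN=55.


Precision = 77/120 = 0.6417
Recall = 77/132 = 0.5833
F1 = 2·P·R/(P+R) = 2·TP/(2·TP+FP+FN) = 154/(154+43+55) = 154/252 = 0.6111

0.6111


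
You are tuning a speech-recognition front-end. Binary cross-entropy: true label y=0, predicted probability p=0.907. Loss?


BCE = -[y·ln(p) + (1-y)·ln(1-p)]
= -0 - 1·ln(1-0.907)
= -ln(0.093) = 2.3752

2.3752


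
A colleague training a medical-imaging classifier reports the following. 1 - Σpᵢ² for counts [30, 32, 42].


Probabilities: [30/104, 32/104, 42/104] ≈ [0.2885, 0.3077, 0.4038]
Σpᵢ² = (900 + 1024 + 1764)/104² = 3688/10816
Gini = 1 - Σpᵢ² = 1 - 3688/10816 = 0.659

0.659


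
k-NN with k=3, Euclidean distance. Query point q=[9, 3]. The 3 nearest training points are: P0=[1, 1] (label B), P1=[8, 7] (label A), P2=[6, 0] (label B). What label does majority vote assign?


d(q,P0) = 8.2462  (label B)
d(q,P1) = 4.1231  (label A)
d(q,P2) = 4.2426  (label B)
Votes: A=1, B=2
Majority → B

B


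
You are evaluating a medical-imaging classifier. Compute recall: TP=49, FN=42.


Recall = TP/(TP+FN)
= 49/(49+42)
= 49/91 = 53.85%

53.85%


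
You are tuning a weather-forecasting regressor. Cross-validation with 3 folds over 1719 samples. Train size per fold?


Fold size = 1719/3 = 573
Training per fold = 1719 - 573 = 1146

1146


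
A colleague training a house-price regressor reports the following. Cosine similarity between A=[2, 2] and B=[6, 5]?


A·B = 2·6 + 2·5 = 22
‖A‖ = √8 = 2.8284, ‖B‖ = √61 = 7.8102
cos = 22/(√8·√61) = 22/√488 = 0.9959

0.9959


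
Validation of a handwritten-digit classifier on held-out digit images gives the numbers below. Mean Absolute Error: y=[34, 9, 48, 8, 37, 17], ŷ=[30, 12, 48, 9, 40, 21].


Absolute errors: |34-30|=4, |9-12|=3, |48-48|=0, |8-9|=1, |37-40|=3, |17-21|=4
Sum = 15
MAE = 15/6 = 5/2

5/2


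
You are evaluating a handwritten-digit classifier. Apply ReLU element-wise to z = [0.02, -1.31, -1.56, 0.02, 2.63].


ReLU(0.02) = max(0, 0.02) = 0.02
ReLU(-1.31) = max(0, -1.31) = 0.0
ReLU(-1.56) = max(0, -1.56) = 0.0
ReLU(0.02) = max(0, 0.02) = 0.02
ReLU(2.63) = max(0, 2.63) = 2.63
result = [0.02, 0.0, 0.0, 0.02, 2.63]

[0.02, 0.0, 0.0, 0.02, 2.63]


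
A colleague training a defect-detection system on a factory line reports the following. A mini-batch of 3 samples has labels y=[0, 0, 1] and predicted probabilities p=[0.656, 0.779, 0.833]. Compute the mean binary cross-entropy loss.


L[0] = -ln(1-0.656) = -ln(0.344) = 1.0671
L[1] = -ln(1-0.779) = -ln(0.221) = 1.5096
L[2] = -ln(0.833) = 0.1827
mean = (1.0671 + 1.5096 + 0.1827)/3 = 0.9198

0.9198


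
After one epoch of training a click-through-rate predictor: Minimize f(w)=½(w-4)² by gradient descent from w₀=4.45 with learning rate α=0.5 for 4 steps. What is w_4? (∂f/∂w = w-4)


step 1: grad = 4.45-4 = 0.45; w = 4.45 - 0.5·(0.45) = 4.225
step 2: grad = 4.225-4 = 0.225; w = 4.225 - 0.5·(0.225) = 4.1125
step 3: grad = 4.1125-4 = 0.1125; w = 4.1125 - 0.5·(0.1125) = 4.05625
step 4: grad = 4.05625-4 = 0.05625; w = 4.05625 - 0.5·(0.05625) = 4.028125

4.028125


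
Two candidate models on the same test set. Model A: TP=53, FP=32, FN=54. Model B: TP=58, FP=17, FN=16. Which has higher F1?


Model A: P=53/85=0.6235, R=53/107=0.4953, F1=2PR/(P+R)=2TP/(2TP+FP+FN)=106/192=0.5521
Model B: P=58/75=0.7733, R=58/74=0.7838, F1=2PR/(P+R)=2TP/(2TP+FP+FN)=116/149=0.7785
0.5521 < 0.7785 → Model B

Model B


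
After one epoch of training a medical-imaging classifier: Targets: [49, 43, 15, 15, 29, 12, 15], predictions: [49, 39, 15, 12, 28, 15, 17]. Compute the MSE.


Squared errors: (49-49)²=0, (43-39)²=16, (15-15)²=0, (15-12)²=9, (29-28)²=1, (12-15)²=9, (15-17)²=4
Sum = 39
MSE = 39/7 = 39/7

39/7


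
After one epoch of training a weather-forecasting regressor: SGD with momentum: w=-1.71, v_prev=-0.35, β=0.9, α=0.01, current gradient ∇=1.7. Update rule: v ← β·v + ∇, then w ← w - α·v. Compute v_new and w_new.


v_new = 0.9·-0.35 + 1.7 = -0.315 + 1.7 = 1.385
w_new = -1.71 - 0.01·1.385 = -1.71 - 0.01385 = -1.72385

v_new=1.385, w_new=-1.72385


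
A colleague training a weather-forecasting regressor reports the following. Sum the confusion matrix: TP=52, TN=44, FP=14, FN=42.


Total = TP + TN + FP + FN
= 52 + 44 + 14 + 42
= 152
(Predicted positive: 66, predicted negative: 86)

152


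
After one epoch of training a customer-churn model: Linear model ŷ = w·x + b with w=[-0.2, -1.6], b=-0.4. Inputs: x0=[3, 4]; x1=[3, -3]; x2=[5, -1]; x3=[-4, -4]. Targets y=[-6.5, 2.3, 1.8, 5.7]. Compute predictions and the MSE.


ŷ0 = (-0.2)·(3) + (-1.6)·(4) - 0.4 = -7.4
ŷ1 = (-0.2)·(3) + (-1.6)·(-3) - 0.4 = 3.8
ŷ2 = (-0.2)·(5) + (-1.6)·(-1) - 0.4 = 0.2
ŷ3 = (-0.2)·(-4) + (-1.6)·(-4) - 0.4 = 6.8
errors² = [0.81, 2.25, 2.56, 1.21]
MSE = 6.8300/4 = 1.7075

1.7075


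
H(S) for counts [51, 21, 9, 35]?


Probabilities: [51/116, 21/116, 9/116, 35/116] ≈ [0.4397, 0.181, 0.0776, 0.3017]
H = -((51/116)·log₂(51/116) + (21/116)·log₂(21/116) + (9/116)·log₂(9/116) + (35/116)·log₂(35/116))
  = 1.7753 bits

1.7753 bits


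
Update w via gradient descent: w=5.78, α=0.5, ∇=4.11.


w_new = w - α·∇
= 5.78 - 0.5·4.11
= 5.78 - 2.055
= 3.725

3.725


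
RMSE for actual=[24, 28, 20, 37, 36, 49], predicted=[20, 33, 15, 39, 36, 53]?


MSE = 86/6 = 14.3333
RMSE = √(86/6) = 3.7859

3.7859


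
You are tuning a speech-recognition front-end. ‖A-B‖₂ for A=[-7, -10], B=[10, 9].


d = √((-7-10)² + (-10-9)²)
  = √(289 + 361)
  = √650 = 25.4951

25.4951


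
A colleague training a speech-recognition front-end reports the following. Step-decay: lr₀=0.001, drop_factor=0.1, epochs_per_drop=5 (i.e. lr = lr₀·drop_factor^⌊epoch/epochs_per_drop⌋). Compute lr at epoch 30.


n_drops = ⌊30/5⌋ = 6
lr = 0.001·0.1^6 = 0.001·0.000001 = 0.000000001

0.000000001


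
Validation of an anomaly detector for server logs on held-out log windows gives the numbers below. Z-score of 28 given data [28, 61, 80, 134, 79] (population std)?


μ = 76.4, σ = 34.4012
z = (28 - 76.4)/34.4012 = -1.4069

-1.4069


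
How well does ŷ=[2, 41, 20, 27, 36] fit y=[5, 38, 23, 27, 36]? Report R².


ȳ = 25.8
SS_res = Σ(y-ŷ)² = 27
SS_tot = Σ(y-ȳ)² = 694.8
R² = 1 - SS_res/SS_tot = 1 - 0.0389 = 0.9611

0.9611


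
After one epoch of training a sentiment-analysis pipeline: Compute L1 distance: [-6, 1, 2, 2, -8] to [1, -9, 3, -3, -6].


d = |-6-1| + |1+ 9| + |2-3| + |2+ 3| + |-8+ 6|
  = 7 + 10 + 1 + 5 + 2
  = 25

25


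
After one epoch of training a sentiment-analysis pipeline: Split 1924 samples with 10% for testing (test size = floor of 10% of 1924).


Test = ⌊1924·10/100⌋ = 192
Train = 1924 - 192 = 1732

Train: 1732, Test: 192


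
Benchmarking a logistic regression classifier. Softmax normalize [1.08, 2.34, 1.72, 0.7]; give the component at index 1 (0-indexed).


Exponentials: e^1.08=2.9447, e^2.34=10.3812, e^1.72=5.5845, e^0.7=2.0138
Sum = 20.9242
Softmax = [0.1407, 0.4961, 0.2669, 0.0962]
p[1] = 10.3812/20.9242 = 0.4961

0.4961


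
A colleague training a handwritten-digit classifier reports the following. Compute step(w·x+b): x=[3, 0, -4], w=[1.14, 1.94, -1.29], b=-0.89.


z = (3)·(1.14) + (0)·(1.94) + (-4)·(-1.29) - 0.89
  = 7.69
step(z) = 1 (z≥0)

1


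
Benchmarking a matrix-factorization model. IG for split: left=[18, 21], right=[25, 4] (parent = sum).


Parent = [43, 25], H_parent = 0.9488
H_left = 0.9957 (n=39), H_right = 0.5788 (n=29)
H_children = (39/68)·0.9957 + (29/68)·0.5788 = 0.8179
IG = 0.9488 - 0.8179 = 0.1309

0.1309


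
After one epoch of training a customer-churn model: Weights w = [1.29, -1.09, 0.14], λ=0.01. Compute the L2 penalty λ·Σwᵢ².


‖w‖₂² = (1.29)² + (-1.09)² + (0.14)²
     = 1.6641 + 1.1881 + 0.0196
     = 2.8718
λ·‖w‖₂² = 0.01·2.8718 = 0.028718

0.028718


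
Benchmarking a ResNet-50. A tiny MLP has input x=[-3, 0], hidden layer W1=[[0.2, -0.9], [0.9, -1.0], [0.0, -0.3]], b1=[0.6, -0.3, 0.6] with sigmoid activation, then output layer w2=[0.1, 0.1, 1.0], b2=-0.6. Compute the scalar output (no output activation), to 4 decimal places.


z1[0] = (0.2)·(-3) + (-0.9)·(0) + 0.6 = 0.0
z1[1] = (0.9)·(-3) + (-1.0)·(0) - 0.3 = -3.0
z1[2] = (0.0)·(-3) + (-0.3)·(0) + 0.6 = 0.6
h = sigmoid(z1) = [0.5, 0.0474, 0.6457]
output = (0.1)·(0.5) + (0.1)·(0.0474) + (1.0)·(0.6457) - 0.6 = 0.1004

0.1004


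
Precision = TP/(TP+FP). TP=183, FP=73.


Precision = TP/(TP+FP)
= 183/(183+73)
= 183/256 = 71.48%

71.48%


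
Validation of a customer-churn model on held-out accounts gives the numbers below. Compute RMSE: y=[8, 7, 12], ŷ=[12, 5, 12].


MSE = 20/3 = 6.6667
RMSE = √(20/3) = 2.582

2.582


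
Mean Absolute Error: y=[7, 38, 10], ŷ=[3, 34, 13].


Absolute errors: |7-3|=4, |38-34|=4, |10-13|=3
Sum = 11
MAE = 11/3 = 11/3

11/3


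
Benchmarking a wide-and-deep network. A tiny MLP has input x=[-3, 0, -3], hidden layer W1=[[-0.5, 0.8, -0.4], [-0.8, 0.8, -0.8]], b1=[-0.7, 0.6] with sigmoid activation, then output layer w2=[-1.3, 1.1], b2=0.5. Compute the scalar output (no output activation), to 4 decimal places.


z1[0] = (-0.5)·(-3) + (0.8)·(0) + (-0.4)·(-3) - 0.7 = 2.0
z1[1] = (-0.8)·(-3) + (0.8)·(0) + (-0.8)·(-3) + 0.6 = 5.4
h = sigmoid(z1) = [0.8808, 0.9955]
output = (-1.3)·(0.8808) + (1.1)·(0.9955) + 0.5 = 0.45

0.45


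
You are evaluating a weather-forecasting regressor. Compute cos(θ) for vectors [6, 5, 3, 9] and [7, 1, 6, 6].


A·B = 6·7 + 5·1 + 3·6 + 9·6 = 119
‖A‖ = √151 = 12.2882, ‖B‖ = √122 = 11.0454
cos = 119/(√151·√122) = 119/√18422 = 0.8768

0.8768


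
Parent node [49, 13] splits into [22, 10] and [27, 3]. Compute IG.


Parent = [49, 13], H_parent = 0.7409
H_left = 0.896 (n=32), H_right = 0.469 (n=30)
H_children = (32/62)·0.896 + (30/62)·0.469 = 0.6894
IG = 0.7409 - 0.6894 = 0.0515

0.0515


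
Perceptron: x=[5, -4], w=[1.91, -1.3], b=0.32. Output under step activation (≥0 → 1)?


z = (5)·(1.91) + (-4)·(-1.3) + 0.32
  = 15.07
step(z) = 1 (z≥0)

1


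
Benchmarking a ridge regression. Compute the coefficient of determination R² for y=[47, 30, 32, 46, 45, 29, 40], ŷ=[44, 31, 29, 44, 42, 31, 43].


ȳ = 38.4286
SS_res = Σ(y-ŷ)² = 45
SS_tot = Σ(y-ȳ)² = 377.71
R² = 1 - SS_res/SS_tot = 1 - 0.1191 = 0.8809

0.8809


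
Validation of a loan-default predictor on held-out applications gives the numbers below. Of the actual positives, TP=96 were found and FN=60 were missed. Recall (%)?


Recall = TP/(TP+FN)
= 96/(96+60)
= 96/156 = 61.54%

61.54%


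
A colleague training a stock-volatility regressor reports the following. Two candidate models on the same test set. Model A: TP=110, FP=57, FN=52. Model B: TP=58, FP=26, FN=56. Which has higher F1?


Model A: P=110/167=0.6587, R=110/162=0.679, F1=2PR/(P+R)=2TP/(2TP+FP+FN)=220/329=0.6687
Model B: P=58/84=0.6905, R=58/114=0.5088, F1=2PR/(P+R)=2TP/(2TP+FP+FN)=116/198=0.5859
0.6687 > 0.5859 → Model A

Model A


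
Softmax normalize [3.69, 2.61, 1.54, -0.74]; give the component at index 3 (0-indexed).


Exponentials: e^3.69=40.0448, e^2.61=13.5991, e^1.54=4.6646, e^-0.74=0.4771
Sum = 58.7856
Softmax = [0.6812, 0.2313, 0.0793, 0.0081]
p[3] = 0.4771/58.7856 = 0.0081

0.0081


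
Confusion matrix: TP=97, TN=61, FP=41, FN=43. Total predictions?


Total = TP + TN + FP + FN
= 97 + 61 + 41 + 43
= 242
(Predicted positive: 138, predicted negative: 104)

242


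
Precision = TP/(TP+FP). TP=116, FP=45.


Precision = TP/(TP+FP)
= 116/(116+45)
= 116/161 = 72.05%

72.05%


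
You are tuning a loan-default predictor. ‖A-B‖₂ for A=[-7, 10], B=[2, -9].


d = √((-7-2)² + (10+ 9)²)
  = √(81 + 361)
  = √442 = 21.0238

21.0238


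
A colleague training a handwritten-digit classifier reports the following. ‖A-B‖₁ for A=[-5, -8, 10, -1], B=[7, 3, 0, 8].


d = |-5-7| + |-8-3| + |10-0| + |-1-8|
  = 12 + 11 + 10 + 9
  = 42

42


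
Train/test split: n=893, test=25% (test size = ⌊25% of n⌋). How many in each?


Test = ⌊893·25/100⌋ = 223
Train = 893 - 223 = 670

Train: 670, Test: 223


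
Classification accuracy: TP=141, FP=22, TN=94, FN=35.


Accuracy = (TP+TN)/(TP+TN+FP+FN)
= (141+94)/(292)
= 235/292 = 80.48%

80.48%


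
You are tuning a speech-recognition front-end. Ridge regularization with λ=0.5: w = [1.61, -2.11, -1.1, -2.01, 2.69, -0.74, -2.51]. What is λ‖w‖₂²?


‖w‖₂² = (1.61)² + (-2.11)² + (-1.1)² + (-2.01)² + (2.69)² + (-0.74)² + (-2.51)²
     = 2.5921 + 4.4521 + 1.21 + 4.0401 + 7.2361 + 0.5476 + 6.3001
     = 26.3781
λ·‖w‖₂² = 0.5·26.3781 = 13.18905

13.18905


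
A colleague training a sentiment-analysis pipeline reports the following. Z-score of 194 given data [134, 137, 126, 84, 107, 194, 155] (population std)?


μ = 133.8571, σ = 32.388
z = (194 - 133.8571)/32.388 = 1.857

1.857


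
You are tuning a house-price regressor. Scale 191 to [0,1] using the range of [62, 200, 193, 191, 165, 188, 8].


min=8, max=200
(191-8)/(200-8) = 183/192 = 0.9531

0.9531


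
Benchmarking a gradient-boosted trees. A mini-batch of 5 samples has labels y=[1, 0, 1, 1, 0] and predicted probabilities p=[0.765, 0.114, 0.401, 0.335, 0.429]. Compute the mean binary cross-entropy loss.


L[0] = -ln(0.765) = 0.2679
L[1] = -ln(1-0.114) = -ln(0.886) = 0.121
L[2] = -ln(0.401) = 0.9138
L[3] = -ln(0.335) = 1.0936
L[4] = -ln(1-0.429) = -ln(0.571) = 0.5604
mean = (0.2679 + 0.121 + 0.9138 + 1.0936 + 0.5604)/5 = 0.5913

0.5913


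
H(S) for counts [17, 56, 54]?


Probabilities: [17/127, 56/127, 54/127] ≈ [0.1339, 0.4409, 0.4252]
H = -((17/127)·log₂(17/127) + (56/127)·log₂(56/127) + (54/127)·log₂(54/127))
  = 1.4339 bits

1.4339 bits


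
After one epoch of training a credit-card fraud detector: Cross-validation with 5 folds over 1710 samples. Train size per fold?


Fold size = 1710/5 = 342
Training per fold = 1710 - 342 = 1368

1368


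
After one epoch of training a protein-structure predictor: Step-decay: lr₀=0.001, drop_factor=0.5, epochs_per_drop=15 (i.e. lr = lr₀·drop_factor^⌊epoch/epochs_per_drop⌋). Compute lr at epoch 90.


n_drops = ⌊90/15⌋ = 6
lr = 0.001·0.5^6 = 0.001·0.015625 = 0.000015625

0.000015625


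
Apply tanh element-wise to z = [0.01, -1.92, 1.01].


tanh(0.01) = 0.01
tanh(-1.92) = -0.9579
tanh(1.01) = 0.7658
result = [0.01, -0.9579, 0.7658]

[0.01, -0.9579, 0.7658]


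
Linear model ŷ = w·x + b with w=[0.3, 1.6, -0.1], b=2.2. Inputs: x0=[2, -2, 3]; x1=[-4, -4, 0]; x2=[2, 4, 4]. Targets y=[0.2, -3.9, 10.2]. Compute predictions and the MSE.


ŷ0 = (0.3)·(2) + (1.6)·(-2) + (-0.1)·(3) + 2.2 = -0.7
ŷ1 = (0.3)·(-4) + (1.6)·(-4) + (-0.1)·(0) + 2.2 = -5.4
ŷ2 = (0.3)·(2) + (1.6)·(4) + (-0.1)·(4) + 2.2 = 8.8
errors² = [0.81, 2.25, 1.96]
MSE = 5.0200/3 = 1.6733

1.6733


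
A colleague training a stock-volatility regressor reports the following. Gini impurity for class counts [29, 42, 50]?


Probabilities: [29/121, 42/121, 50/121] ≈ [0.2397, 0.3471, 0.4132]
Σpᵢ² = (841 + 1764 + 2500)/121² = 5105/14641
Gini = 1 - Σpᵢ² = 1 - 5105/14641 = 0.6513

0.6513


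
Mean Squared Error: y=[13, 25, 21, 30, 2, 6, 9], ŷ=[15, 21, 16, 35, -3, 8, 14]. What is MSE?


Squared errors: (13-15)²=4, (25-21)²=16, (21-16)²=25, (30-35)²=25, (2+ 3)²=25, (6-8)²=4, (9-14)²=25
Sum = 124
MSE = 124/7 = 124/7

124/7


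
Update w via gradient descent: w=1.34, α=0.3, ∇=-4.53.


w_new = w - α·∇
= 1.34 - 0.3·-4.53
= 1.34 + 1.359
= 2.699

2.699


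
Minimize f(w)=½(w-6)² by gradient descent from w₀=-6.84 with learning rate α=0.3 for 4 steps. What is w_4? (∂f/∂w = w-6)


step 1: grad = -6.84-6 = -12.84; w = -6.84 - 0.3·(-12.84) = -2.988
step 2: grad = -2.988-6 = -8.988; w = -2.988 - 0.3·(-8.988) = -0.2916
step 3: grad = -0.2916-6 = -6.2916; w = -0.2916 - 0.3·(-6.2916) = 1.59588
step 4: grad = 1.59588-6 = -4.40412; w = 1.59588 - 0.3·(-4.40412) = 2.917116

2.917116


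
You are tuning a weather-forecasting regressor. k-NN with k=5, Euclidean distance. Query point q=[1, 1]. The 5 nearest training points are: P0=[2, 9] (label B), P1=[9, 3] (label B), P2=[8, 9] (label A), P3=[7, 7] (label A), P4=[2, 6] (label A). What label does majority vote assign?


d(q,P0) = 8.0623  (label B)
d(q,P1) = 8.2462  (label B)
d(q,P2) = 10.6301  (label A)
d(q,P3) = 8.4853  (label A)
d(q,P4) = 5.099  (label A)
Votes: A=3, B=2
Majority → A

A


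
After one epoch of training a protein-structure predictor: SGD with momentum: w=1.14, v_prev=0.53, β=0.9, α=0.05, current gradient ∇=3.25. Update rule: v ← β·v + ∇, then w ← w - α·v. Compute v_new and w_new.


v_new = 0.9·0.53 + 3.25 = 0.477 + 3.25 = 3.727
w_new = 1.14 - 0.05·3.727 = 1.14 - 0.18635 = 0.95365

v_new=3.727, w_new=0.95365


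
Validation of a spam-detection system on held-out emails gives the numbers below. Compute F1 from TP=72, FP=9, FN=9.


Precision = 72/81 = 0.8889
Recall = 72/81 = 0.8889
F1 = 2·P·R/(P+R) = 2·TP/(2·TP+FP+FN) = 144/(144+9+9) = 144/162 = 0.8889

0.8889


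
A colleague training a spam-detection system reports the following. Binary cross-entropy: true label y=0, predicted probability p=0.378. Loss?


BCE = -[y·ln(p) + (1-y)·ln(1-p)]
= -0 - 1·ln(1-0.378)
= -ln(0.622) = 0.4748

0.4748


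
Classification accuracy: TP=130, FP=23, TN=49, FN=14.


Accuracy = (TP+TN)/(TP+TN+FP+FN)
= (130+49)/(216)
= 179/216 = 82.87%

82.87%


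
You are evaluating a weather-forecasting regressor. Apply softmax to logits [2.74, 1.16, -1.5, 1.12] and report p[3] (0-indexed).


Exponentials: e^2.74=15.487, e^1.16=3.1899, e^-1.5=0.2231, e^1.12=3.0649
Sum = 21.9649
Softmax = [0.7051, 0.1452, 0.0102, 0.1395]
p[3] = 3.0649/21.9649 = 0.1395

0.1395


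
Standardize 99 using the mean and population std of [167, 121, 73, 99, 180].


μ = 128, σ = 40.3485
z = (99 - 128)/40.3485 = -0.7187

-0.7187


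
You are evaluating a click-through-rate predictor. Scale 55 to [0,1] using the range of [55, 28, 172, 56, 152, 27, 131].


min=27, max=172
(55-27)/(172-27) = 28/145 = 0.1931

0.1931


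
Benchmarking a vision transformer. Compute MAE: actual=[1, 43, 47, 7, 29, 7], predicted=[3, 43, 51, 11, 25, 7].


Absolute errors: |1-3|=2, |43-43|=0, |47-51|=4, |7-11|=4, |29-25|=4, |7-7|=0
Sum = 14
MAE = 14/6 = 7/3

7/3


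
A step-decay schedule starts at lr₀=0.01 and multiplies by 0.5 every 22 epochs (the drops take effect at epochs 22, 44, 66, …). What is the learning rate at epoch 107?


n_drops = ⌊107/22⌋ = 4
lr = 0.01·0.5^4 = 0.01·0.0625 = 0.000625

0.000625


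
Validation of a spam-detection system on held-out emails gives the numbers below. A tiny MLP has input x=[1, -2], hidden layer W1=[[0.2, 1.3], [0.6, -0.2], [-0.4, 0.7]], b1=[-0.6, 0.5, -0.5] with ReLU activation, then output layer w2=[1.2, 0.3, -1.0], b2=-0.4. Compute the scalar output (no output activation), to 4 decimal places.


z1[0] = (0.2)·(1) + (1.3)·(-2) - 0.6 = -3.0
z1[1] = (0.6)·(1) + (-0.2)·(-2) + 0.5 = 1.5
z1[2] = (-0.4)·(1) + (0.7)·(-2) - 0.5 = -2.3
h = ReLU(z1) = [0.0, 1.5, 0.0]
output = (1.2)·(0.0) + (0.3)·(1.5) + (-1.0)·(0.0) - 0.4 = 0.05

0.05


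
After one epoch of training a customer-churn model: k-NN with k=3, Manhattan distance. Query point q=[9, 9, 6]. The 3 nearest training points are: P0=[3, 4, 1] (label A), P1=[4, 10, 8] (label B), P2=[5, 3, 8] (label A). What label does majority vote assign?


d(q,P0) = 16  (label A)
d(q,P1) = 8  (label B)
d(q,P2) = 12  (label A)
Votes: A=2, B=1
Majority → A

A


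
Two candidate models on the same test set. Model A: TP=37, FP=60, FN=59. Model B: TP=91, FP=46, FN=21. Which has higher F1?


Model A: P=37/97=0.3814, R=37/96=0.3854, F1=2PR/(P+R)=2TP/(2TP+FP+FN)=74/193=0.3834
Model B: P=91/137=0.6642, R=91/112=0.8125, F1=2PR/(P+R)=2TP/(2TP+FP+FN)=182/249=0.7309
0.3834 < 0.7309 → Model B

Model B


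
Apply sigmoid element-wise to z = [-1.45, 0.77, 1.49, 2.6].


σ(-1.45) = 1/(1+e^1.45) = 0.19
σ(0.77) = 1/(1+e^-0.77) = 0.6835
σ(1.49) = 1/(1+e^-1.49) = 0.8161
σ(2.6) = 1/(1+e^-2.6) = 0.9309
result = [0.19, 0.6835, 0.8161, 0.9309]

[0.19, 0.6835, 0.8161, 0.9309]


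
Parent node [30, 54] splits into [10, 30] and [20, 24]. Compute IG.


Parent = [30, 54], H_parent = 0.9403
H_left = 0.8113 (n=40), H_right = 0.994 (n=44)
H_children = (40/84)·0.8113 + (44/84)·0.994 = 0.907
IG = 0.9403 - 0.907 = 0.0333

0.0333


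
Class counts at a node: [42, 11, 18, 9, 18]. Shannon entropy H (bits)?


Probabilities: [42/98, 11/98, 18/98, 9/98, 18/98] ≈ [0.4286, 0.1122, 0.1837, 0.0918, 0.1837]
H = -((42/98)·log₂(42/98) + (11/98)·log₂(11/98) + (18/98)·log₂(18/98) + (9/98)·log₂(9/98) + (18/98)·log₂(18/98))
  = 2.0925 bits

2.0925 bits


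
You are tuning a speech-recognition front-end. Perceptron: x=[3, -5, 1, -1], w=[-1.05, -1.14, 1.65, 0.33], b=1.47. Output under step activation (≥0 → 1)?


z = (3)·(-1.05) + (-5)·(-1.14) + (1)·(1.65) + (-1)·(0.33) + 1.47
  = 5.34
step(z) = 1 (z≥0)

1


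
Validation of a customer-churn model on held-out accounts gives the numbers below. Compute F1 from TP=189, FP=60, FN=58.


Precision = 189/249 = 0.759
Recall = 189/247 = 0.7652
F1 = 2·P·R/(P+R) = 2·TP/(2·TP+FP+FN) = 378/(378+60+58) = 378/496 = 0.7621

0.7621


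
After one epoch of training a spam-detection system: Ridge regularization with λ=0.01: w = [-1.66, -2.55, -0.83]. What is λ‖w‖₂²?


‖w‖₂² = (-1.66)² + (-2.55)² + (-0.83)²
     = 2.7556 + 6.5025 + 0.6889
     = 9.947
λ·‖w‖₂² = 0.01·9.947 = 0.09947

0.09947


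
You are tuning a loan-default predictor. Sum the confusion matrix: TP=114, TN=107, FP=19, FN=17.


Total = TP + TN + FP + FN
= 114 + 107 + 19 + 17
= 257
(Predicted positive: 133, predicted negative: 124)

257


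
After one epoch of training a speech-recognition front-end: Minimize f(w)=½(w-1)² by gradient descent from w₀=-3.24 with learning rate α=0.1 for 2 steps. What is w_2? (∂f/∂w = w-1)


step 1: grad = -3.24-1 = -4.24; w = -3.24 - 0.1·(-4.24) = -2.816
step 2: grad = -2.816-1 = -3.816; w = -2.816 - 0.1·(-3.816) = -2.4344

-2.4344


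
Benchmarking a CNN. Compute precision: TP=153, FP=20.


Precision = TP/(TP+FP)
= 153/(153+20)
= 153/173 = 88.44%

88.44%
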